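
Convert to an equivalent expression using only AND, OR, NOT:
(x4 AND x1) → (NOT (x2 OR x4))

NOT (x4 AND x1) OR (NOT (x2 OR x4))
(Implication elimination: A → B = NOT A OR B)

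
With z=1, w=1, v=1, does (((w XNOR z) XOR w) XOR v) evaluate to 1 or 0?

Substituting: (((1 XNOR 1) XOR 1) XOR 1)
= 1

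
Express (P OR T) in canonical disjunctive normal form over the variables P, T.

(NOT P AND T) OR (P AND NOT T) OR (P AND T)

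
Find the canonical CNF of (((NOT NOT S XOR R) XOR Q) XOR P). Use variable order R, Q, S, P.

(R OR Q OR S OR P) AND (R OR Q OR NOT S OR NOT P) AND (R OR NOT Q OR S OR NOT P) AND (R OR NOT Q OR NOT S OR P) AND (NOT R OR Q OR S OR NOT P) AND (NOT R OR Q OR NOT S OR P) AND (NOT R OR NOT Q OR S OR P) AND (NOT R OR NOT Q OR NOT S OR NOT P)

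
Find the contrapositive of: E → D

Contrapositive: NOT D → NOT E
Note: A statement and its contrapositive are logically equivalent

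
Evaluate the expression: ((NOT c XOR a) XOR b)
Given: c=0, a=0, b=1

Substituting: ((NOT 0 XOR 0) XOR 1)
= 0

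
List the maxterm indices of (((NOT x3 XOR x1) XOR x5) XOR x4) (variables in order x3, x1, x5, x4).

ΠM(1, 2, 4, 7, 8, 11, 13, 14) = (x3 OR x1 OR x5 OR NOT x4) AND (x3 OR x1 OR NOT x5 OR x4) AND (x3 OR NOT x1 OR x5 OR x4) AND (x3 OR NOT x1 OR NOT x5 OR NOT x4) AND (NOT x3 OR x1 OR x5 OR x4) AND (NOT x3 OR x1 OR NOT x5 OR NOT x4) AND (NOT x3 OR NOT x1 OR x5 OR NOT x4) AND (NOT x3 OR NOT x1 OR NOT x5 OR x4)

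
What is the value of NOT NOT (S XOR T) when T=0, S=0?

Substituting: NOT NOT (0 XOR 0)
= 0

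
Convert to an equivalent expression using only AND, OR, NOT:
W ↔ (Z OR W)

(W AND (Z OR W)) OR (NOT W AND NOT (Z OR W))
(Biconditional = both true or both false)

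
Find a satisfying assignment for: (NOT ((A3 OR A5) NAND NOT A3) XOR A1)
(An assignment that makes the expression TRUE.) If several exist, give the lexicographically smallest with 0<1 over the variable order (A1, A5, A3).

A1=0, A5=1, A3=0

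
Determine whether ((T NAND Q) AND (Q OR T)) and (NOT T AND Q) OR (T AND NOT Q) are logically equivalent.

Yes, they are equivalent — the two output columns agree on all 4 assignments:
T | Q | Expression 1 | Expression 2
-----------------------------------
0 | 0 | 0 | 0
0 | 1 | 1 | 1
1 | 0 | 1 | 1
1 | 1 | 0 | 0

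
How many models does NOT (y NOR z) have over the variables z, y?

Satisfying assignments: (0,1), (1,0), (1,1)
Count: 3 out of 4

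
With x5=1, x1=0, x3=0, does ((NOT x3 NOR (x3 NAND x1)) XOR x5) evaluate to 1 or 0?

Substituting: ((NOT 0 NOR (0 NAND 0)) XOR 1)
= 1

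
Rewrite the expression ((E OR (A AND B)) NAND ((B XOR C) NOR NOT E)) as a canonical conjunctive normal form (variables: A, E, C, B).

(A OR NOT E OR C OR B) AND (A OR NOT E OR NOT C OR NOT B) AND (NOT A OR NOT E OR C OR B) AND (NOT A OR NOT E OR NOT C OR NOT B)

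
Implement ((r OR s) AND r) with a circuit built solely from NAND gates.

((((r NAND r) NAND (s NAND s)) NAND r) NAND (((r NAND r) NAND (s NAND s)) NAND r))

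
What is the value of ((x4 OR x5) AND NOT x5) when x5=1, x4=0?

Substituting: ((0 OR 1) AND NOT 1)
= 0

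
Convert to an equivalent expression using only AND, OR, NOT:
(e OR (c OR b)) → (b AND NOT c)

NOT (e OR (c OR b)) OR (b AND NOT c)
(Implication elimination: A → B = NOT A OR B)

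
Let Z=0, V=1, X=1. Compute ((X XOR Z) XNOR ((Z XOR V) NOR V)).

Substituting: ((1 XOR 0) XNOR ((0 XOR 1) NOR 1))
= 0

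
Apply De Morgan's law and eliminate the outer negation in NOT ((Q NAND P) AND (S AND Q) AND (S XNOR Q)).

NOT (Q NAND P) OR NOT (S AND Q) OR NOT (S XNOR Q)
De Morgan's: NOT(AND of terms) = OR of negations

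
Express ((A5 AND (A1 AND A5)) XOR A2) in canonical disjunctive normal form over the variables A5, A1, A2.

(NOT A5 AND NOT A1 AND A2) OR (NOT A5 AND A1 AND A2) OR (A5 AND NOT A1 AND A2) OR (A5 AND A1 AND NOT A2)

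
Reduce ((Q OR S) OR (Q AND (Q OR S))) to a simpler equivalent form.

By absorption (E OR (E AND v) = E):
= (Q OR S)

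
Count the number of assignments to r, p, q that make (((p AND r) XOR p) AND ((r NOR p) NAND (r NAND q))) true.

Satisfying assignments: (0,1,0), (0,1,1)
Count: 2 out of 8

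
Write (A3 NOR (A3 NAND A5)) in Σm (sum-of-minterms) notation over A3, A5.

Σm() = FALSE (no minterms)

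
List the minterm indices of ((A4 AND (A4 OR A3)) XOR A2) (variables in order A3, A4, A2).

Σm(1, 2, 5, 6) = (NOT A3 AND NOT A4 AND A2) OR (NOT A3 AND A4 AND NOT A2) OR (A3 AND NOT A4 AND A2) OR (A3 AND A4 AND NOT A2)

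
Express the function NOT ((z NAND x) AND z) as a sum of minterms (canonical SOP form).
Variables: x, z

Σm(0, 2, 3) = (NOT x AND NOT z) OR (x AND NOT z) OR (x AND z)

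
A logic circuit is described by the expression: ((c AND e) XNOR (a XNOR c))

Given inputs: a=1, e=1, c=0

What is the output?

Substituting: ((0 AND 1) XNOR (1 XNOR 0))
= 1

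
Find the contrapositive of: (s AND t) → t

Contrapositive: NOT t → NOT (s AND t)
Note: A statement and its contrapositive are logically equivalent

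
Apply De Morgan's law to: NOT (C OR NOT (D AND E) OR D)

NOT C AND (D AND E) AND NOT D
De Morgan's: NOT(OR of terms) = AND of negations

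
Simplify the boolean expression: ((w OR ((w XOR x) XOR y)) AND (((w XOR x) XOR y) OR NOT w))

By distribution ((E OR v) AND (E OR NOT v) = E):
= ((w XOR x) XOR y)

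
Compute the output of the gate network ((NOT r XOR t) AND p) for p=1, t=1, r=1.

Substituting: ((NOT 1 XOR 1) AND 1)
= 1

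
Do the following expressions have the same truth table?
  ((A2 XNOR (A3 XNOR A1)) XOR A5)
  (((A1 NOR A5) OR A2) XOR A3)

No. Counterexample: with A5=0, A3=0, A2=0, A1=0, Expression 1 = 0 but Expression 2 = 1.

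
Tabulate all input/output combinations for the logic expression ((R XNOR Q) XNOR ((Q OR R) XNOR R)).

R | Q | Output
--------------
0 | 0 | 1
0 | 1 | 1
1 | 0 | 0
1 | 1 | 1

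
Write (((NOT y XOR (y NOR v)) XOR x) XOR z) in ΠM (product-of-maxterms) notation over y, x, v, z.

ΠM(0, 3, 5, 6, 8, 10, 13, 15) = (y OR x OR v OR z) AND (y OR x OR NOT v OR NOT z) AND (y OR NOT x OR v OR NOT z) AND (y OR NOT x OR NOT v OR z) AND (NOT y OR x OR v OR z) AND (NOT y OR x OR NOT v OR z) AND (NOT y OR NOT x OR v OR NOT z) AND (NOT y OR NOT x OR NOT v OR NOT z)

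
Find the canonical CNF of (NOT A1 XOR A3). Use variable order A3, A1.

(A3 OR NOT A1) AND (NOT A3 OR A1)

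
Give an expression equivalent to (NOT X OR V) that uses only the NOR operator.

(((X NOR X) NOR V) NOR ((X NOR X) NOR V))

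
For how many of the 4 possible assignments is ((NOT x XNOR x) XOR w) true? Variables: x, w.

Satisfying assignments: (0,1), (1,1)
Count: 2 out of 4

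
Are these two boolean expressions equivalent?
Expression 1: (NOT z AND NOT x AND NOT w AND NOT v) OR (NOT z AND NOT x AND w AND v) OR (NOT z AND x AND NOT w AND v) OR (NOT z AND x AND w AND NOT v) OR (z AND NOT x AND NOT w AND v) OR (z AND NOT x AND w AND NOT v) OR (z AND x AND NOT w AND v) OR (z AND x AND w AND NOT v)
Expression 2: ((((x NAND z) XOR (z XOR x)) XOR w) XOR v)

Yes, they are equivalent — the two output columns agree on all 16 assignments:
z | x | w | v | Expression 1 | Expression 2
-------------------------------------------
0 | 0 | 0 | 0 | 1 | 1
0 | 0 | 0 | 1 | 0 | 0
0 | 0 | 1 | 0 | 0 | 0
0 | 0 | 1 | 1 | 1 | 1
0 | 1 | 0 | 0 | 0 | 0
0 | 1 | 0 | 1 | 1 | 1
0 | 1 | 1 | 0 | 1 | 1
0 | 1 | 1 | 1 | 0 | 0
1 | 0 | 0 | 0 | 0 | 0
1 | 0 | 0 | 1 | 1 | 1
1 | 0 | 1 | 0 | 1 | 1
1 | 0 | 1 | 1 | 0 | 0
1 | 1 | 0 | 0 | 0 | 0
1 | 1 | 0 | 1 | 1 | 1
1 | 1 | 1 | 0 | 1 | 1
1 | 1 | 1 | 1 | 0 | 0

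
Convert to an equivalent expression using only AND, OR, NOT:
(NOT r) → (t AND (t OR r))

r OR (t AND (t OR r))
(Implication elimination: A → B = NOT A OR B)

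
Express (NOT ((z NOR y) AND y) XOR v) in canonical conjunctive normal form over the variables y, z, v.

(y OR z OR NOT v) AND (y OR NOT z OR NOT v) AND (NOT y OR z OR NOT v) AND (NOT y OR NOT z OR NOT v)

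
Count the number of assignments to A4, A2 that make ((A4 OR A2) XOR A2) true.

Satisfying assignments: (1,0)
Count: 1 out of 4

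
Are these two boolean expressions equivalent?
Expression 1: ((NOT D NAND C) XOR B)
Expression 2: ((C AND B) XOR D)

No. Counterexample: with B=0, C=0, D=0, Expression 1 = 1 but Expression 2 = 0.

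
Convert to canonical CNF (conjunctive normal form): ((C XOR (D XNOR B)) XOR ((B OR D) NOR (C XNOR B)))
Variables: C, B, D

(C OR B OR NOT D) AND (C OR NOT B OR D) AND (NOT C OR NOT B OR NOT D)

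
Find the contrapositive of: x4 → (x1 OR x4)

Contrapositive: NOT (x1 OR x4) → NOT x4
Note: A statement and its contrapositive are logically equivalent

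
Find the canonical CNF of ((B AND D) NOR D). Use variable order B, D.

(B OR NOT D) AND (NOT B OR NOT D)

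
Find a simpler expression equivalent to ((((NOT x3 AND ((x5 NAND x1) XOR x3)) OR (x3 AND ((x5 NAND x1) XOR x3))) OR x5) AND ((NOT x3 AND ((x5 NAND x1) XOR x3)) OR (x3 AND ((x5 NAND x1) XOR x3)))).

By absorption (E AND (E OR v) = E) then distribution ((E AND v) OR (E AND NOT v) = E):
= ((x5 NAND x1) XOR x3)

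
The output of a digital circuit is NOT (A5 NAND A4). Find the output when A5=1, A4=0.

Substituting: NOT (1 NAND 0)
= 0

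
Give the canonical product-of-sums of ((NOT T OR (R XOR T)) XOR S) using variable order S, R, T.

ΠM(3, 4, 5, 6) = (S OR NOT R OR NOT T) AND (NOT S OR R OR T) AND (NOT S OR R OR NOT T) AND (NOT S OR NOT R OR T)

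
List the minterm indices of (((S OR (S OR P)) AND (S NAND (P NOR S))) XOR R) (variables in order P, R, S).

Σm(1, 2, 4, 5) = (NOT P AND NOT R AND S) OR (NOT P AND R AND NOT S) OR (P AND NOT R AND NOT S) OR (P AND NOT R AND S)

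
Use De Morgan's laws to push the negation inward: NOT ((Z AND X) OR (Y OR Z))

NOT (Z AND X) AND NOT (Y OR Z)
De Morgan's: NOT(OR of terms) = AND of negations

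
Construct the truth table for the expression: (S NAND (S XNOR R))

S | R | Output
--------------
0 | 0 | 1
0 | 1 | 1
1 | 0 | 1
1 | 1 | 0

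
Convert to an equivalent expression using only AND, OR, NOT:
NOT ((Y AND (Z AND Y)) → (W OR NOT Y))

(Y AND (Z AND Y)) AND NOT (W OR NOT Y)
(Negated implication: NOT(A → B) = A AND NOT B)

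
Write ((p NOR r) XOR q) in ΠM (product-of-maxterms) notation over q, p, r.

ΠM(1, 2, 3, 4) = (q OR p OR NOT r) AND (q OR NOT p OR r) AND (q OR NOT p OR NOT r) AND (NOT q OR p OR r)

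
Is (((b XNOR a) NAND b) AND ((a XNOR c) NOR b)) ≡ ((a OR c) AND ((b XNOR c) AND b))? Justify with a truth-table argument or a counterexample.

No. Counterexample: with b=0, c=0, a=1, Expression 1 = 1 but Expression 2 = 0.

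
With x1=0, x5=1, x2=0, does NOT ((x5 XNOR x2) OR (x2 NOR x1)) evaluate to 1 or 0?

Substituting: NOT ((1 XNOR 0) OR (0 NOR 0))
= 0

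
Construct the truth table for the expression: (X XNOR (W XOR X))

W | X | Output
--------------
0 | 0 | 1
0 | 1 | 1
1 | 0 | 0
1 | 1 | 0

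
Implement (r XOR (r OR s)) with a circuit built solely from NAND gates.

((r NAND (r NAND ((r NAND r) NAND (s NAND s)))) NAND (((r NAND r) NAND (s NAND s)) NAND (r NAND ((r NAND r) NAND (s NAND s)))))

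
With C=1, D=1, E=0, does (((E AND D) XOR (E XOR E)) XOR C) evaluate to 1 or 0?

Substituting: (((0 AND 1) XOR (0 XOR 0)) XOR 1)
= 1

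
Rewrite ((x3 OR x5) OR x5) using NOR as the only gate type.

((((x3 NOR x5) NOR (x3 NOR x5)) NOR x5) NOR (((x3 NOR x5) NOR (x3 NOR x5)) NOR x5))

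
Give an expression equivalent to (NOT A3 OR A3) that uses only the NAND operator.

(((A3 NAND A3) NAND (A3 NAND A3)) NAND (A3 NAND A3))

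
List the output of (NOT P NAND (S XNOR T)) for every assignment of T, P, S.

T | P | S | Output
------------------
0 | 0 | 0 | 0
0 | 0 | 1 | 1
0 | 1 | 0 | 1
0 | 1 | 1 | 1
1 | 0 | 0 | 1
1 | 0 | 1 | 0
1 | 1 | 0 | 1
1 | 1 | 1 | 1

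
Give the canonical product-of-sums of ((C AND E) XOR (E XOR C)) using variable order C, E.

ΠM(0) = (C OR E)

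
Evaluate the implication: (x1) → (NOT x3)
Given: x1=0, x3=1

Antecedent (x1) = 0; consequent (NOT x3) = 0.
0 → 0 = 1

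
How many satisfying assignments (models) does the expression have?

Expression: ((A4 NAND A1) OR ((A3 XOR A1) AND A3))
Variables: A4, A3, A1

Satisfying assignments: (0,0,0), (0,0,1), (0,1,0), (0,1,1), (1,0,0), (1,1,0)
Count: 6 out of 8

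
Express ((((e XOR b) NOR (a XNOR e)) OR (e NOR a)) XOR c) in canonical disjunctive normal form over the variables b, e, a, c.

(NOT b AND NOT e AND NOT a AND NOT c) OR (NOT b AND NOT e AND a AND NOT c) OR (NOT b AND e AND NOT a AND c) OR (NOT b AND e AND a AND c) OR (b AND NOT e AND NOT a AND NOT c) OR (b AND NOT e AND a AND c) OR (b AND e AND NOT a AND NOT c) OR (b AND e AND a AND c)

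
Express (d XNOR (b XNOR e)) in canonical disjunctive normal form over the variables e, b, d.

(NOT e AND NOT b AND d) OR (NOT e AND b AND NOT d) OR (e AND NOT b AND NOT d) OR (e AND b AND d)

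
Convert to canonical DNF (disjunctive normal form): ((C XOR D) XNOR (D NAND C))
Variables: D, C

(NOT D AND C) OR (D AND NOT C) OR (D AND C)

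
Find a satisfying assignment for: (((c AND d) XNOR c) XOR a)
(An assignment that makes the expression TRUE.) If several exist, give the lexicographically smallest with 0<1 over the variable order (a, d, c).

a=0, d=0, c=0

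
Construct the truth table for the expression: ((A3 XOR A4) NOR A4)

A3 | A4 | Output
----------------
0 | 0 | 1
0 | 1 | 0
1 | 0 | 0
1 | 1 | 0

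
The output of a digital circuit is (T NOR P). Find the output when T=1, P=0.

Substituting: (1 NOR 0)
= 0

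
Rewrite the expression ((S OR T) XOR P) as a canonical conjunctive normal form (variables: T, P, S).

(T OR P OR S) AND (T OR NOT P OR NOT S) AND (NOT T OR NOT P OR S) AND (NOT T OR NOT P OR NOT S)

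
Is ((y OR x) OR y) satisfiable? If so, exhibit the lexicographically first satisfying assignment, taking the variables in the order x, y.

x=0, y=1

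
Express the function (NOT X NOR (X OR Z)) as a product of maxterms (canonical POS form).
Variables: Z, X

ΠM(0, 1, 2, 3) = (Z OR X) AND (Z OR NOT X) AND (NOT Z OR X) AND (NOT Z OR NOT X)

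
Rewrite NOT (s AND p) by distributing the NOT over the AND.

NOT s OR NOT p
De Morgan's: NOT(AND of terms) = OR of negations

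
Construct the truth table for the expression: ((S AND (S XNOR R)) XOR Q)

Q | S | R | Output
------------------
0 | 0 | 0 | 0
0 | 0 | 1 | 0
0 | 1 | 0 | 0
0 | 1 | 1 | 1
1 | 0 | 0 | 1
1 | 0 | 1 | 1
1 | 1 | 0 | 1
1 | 1 | 1 | 0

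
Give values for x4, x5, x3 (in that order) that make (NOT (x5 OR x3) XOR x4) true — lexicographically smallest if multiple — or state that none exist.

x4=0, x5=0, x3=0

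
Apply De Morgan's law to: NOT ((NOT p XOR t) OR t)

NOT (NOT p XOR t) AND NOT t
De Morgan's: NOT(OR of terms) = AND of negations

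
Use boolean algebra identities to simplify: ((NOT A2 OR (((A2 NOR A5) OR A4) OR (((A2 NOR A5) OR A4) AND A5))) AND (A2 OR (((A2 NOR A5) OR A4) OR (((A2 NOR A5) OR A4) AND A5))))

By distribution ((E OR v) AND (E OR NOT v) = E) then absorption (E OR (E AND v) = E):
= ((A2 NOR A5) OR A4)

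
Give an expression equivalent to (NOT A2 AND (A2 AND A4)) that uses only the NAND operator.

(((A2 NAND A2) NAND ((A2 NAND A4) NAND (A2 NAND A4))) NAND ((A2 NAND A2) NAND ((A2 NAND A4) NAND (A2 NAND A4))))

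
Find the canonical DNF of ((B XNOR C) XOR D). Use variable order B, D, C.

(NOT B AND NOT D AND NOT C) OR (NOT B AND D AND C) OR (B AND NOT D AND C) OR (B AND D AND NOT C)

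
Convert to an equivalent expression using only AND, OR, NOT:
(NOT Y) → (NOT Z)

Y OR (NOT Z)
(Implication elimination: A → B = NOT A OR B)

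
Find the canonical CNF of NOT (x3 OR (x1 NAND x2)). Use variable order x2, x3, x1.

(x2 OR x3 OR x1) AND (x2 OR x3 OR NOT x1) AND (x2 OR NOT x3 OR x1) AND (x2 OR NOT x3 OR NOT x1) AND (NOT x2 OR x3 OR x1) AND (NOT x2 OR NOT x3 OR x1) AND (NOT x2 OR NOT x3 OR NOT x1)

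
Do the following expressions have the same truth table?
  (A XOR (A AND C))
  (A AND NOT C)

Yes, they are equivalent — the two output columns agree on all 4 assignments:
A | C | Expression 1 | Expression 2
-----------------------------------
0 | 0 | 0 | 0
0 | 1 | 0 | 0
1 | 0 | 1 | 1
1 | 1 | 0 | 0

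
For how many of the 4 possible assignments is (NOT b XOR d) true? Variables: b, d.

Satisfying assignments: (0,0), (1,1)
Count: 2 out of 4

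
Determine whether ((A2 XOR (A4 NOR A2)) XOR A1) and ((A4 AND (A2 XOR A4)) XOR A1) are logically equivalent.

No. Counterexample: with A1=0, A4=0, A2=0, Expression 1 = 1 but Expression 2 = 0.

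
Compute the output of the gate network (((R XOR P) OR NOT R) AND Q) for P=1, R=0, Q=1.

Substituting: (((0 XOR 1) OR NOT 0) AND 1)
= 1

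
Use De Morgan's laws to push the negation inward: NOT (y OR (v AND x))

NOT y AND NOT (v AND x)
De Morgan's: NOT(OR of terms) = AND of negations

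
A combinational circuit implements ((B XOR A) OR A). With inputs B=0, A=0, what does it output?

Substituting: ((0 XOR 0) OR 0)
= 0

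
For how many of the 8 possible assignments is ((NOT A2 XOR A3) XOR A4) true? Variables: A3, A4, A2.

Satisfying assignments: (0,0,0), (0,1,1), (1,0,1), (1,1,0)
Count: 4 out of 8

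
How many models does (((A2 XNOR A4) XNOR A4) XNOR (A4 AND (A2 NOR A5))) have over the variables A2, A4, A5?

Satisfying assignments: (0,0,0), (0,0,1), (0,1,1)
Count: 3 out of 8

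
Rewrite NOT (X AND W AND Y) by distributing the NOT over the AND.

NOT X OR NOT W OR NOT Y
De Morgan's: NOT(AND of terms) = OR of negations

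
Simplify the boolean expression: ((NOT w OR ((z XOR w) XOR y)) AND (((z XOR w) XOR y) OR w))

By distribution ((E OR v) AND (E OR NOT v) = E):
= ((z XOR w) XOR y)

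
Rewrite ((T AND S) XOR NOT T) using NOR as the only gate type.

((((((T NOR T) NOR (S NOR S)) NOR (T NOR T)) NOR (((T NOR T) NOR (S NOR S)) NOR (T NOR T))) NOR ((((T NOR T) NOR (S NOR S)) NOR (T NOR T)) NOR (((T NOR T) NOR (S NOR S)) NOR (T NOR T)))) NOR ((((((T NOR T) NOR (S NOR S)) NOR ((T NOR T) NOR (S NOR S))) NOR ((T NOR T) NOR (T NOR T))) NOR ((((T NOR T) NOR (S NOR S)) NOR ((T NOR T) NOR (S NOR S))) NOR ((T NOR T) NOR (T NOR T)))) NOR (((((T NOR T) NOR (S NOR S)) NOR ((T NOR T) NOR (S NOR S))) NOR ((T NOR T) NOR (T NOR T))) NOR ((((T NOR T) NOR (S NOR S)) NOR ((T NOR T) NOR (S NOR S))) NOR ((T NOR T) NOR (T NOR T))))))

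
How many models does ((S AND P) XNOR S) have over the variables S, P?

Satisfying assignments: (0,0), (0,1), (1,1)
Count: 3 out of 4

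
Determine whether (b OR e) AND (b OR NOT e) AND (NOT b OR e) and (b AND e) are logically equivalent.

Yes, they are equivalent — the two output columns agree on all 4 assignments:
b | e | Expression 1 | Expression 2
-----------------------------------
0 | 0 | 0 | 0
0 | 1 | 0 | 0
1 | 0 | 0 | 0
1 | 1 | 1 | 1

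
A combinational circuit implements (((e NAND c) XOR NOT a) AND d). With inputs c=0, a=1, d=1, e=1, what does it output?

Substituting: (((1 NAND 0) XOR NOT 1) AND 1)
= 1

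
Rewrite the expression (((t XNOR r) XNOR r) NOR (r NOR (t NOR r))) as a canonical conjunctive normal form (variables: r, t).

(r OR NOT t) AND (NOT r OR NOT t)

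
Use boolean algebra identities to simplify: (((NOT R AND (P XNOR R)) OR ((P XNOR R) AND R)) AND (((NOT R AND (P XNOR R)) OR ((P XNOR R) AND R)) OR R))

By absorption (E AND (E OR v) = E) then distribution ((E AND v) OR (E AND NOT v) = E):
= (P XNOR R)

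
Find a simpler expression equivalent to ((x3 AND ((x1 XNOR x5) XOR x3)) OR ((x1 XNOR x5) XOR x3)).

By absorption (E OR (E AND v) = E):
= ((x1 XNOR x5) XOR x3)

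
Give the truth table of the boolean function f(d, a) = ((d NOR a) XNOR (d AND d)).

d | a | Output
--------------
0 | 0 | 0
0 | 1 | 1
1 | 0 | 0
1 | 1 | 0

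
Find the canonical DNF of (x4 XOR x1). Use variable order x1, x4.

(NOT x1 AND x4) OR (x1 AND NOT x4)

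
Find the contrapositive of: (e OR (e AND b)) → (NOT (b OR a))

Contrapositive: (b OR a) → NOT (e OR (e AND b))
Note: A statement and its contrapositive are logically equivalent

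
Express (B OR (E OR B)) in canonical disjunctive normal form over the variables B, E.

(NOT B AND E) OR (B AND NOT E) OR (B AND E)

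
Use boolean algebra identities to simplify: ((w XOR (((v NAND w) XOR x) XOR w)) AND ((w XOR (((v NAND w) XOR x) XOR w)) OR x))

By absorption (E AND (E OR v) = E) then XOR self-cancellation ((E XOR v) XOR v = E):
= ((v NAND w) XOR x)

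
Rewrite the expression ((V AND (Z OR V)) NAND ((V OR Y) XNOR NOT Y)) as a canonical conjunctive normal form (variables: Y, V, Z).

(Y OR NOT V OR Z) AND (Y OR NOT V OR NOT Z)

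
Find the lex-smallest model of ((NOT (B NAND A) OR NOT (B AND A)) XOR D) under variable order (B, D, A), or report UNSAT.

B=0, D=0, A=0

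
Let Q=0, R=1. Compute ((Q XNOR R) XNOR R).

Substituting: ((0 XNOR 1) XNOR 1)
= 0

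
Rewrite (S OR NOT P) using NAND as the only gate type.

((S NAND S) NAND ((P NAND P) NAND (P NAND P)))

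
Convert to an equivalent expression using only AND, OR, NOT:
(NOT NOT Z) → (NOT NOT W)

NOT Z OR (NOT NOT W)
(Implication elimination: A → B = NOT A OR B)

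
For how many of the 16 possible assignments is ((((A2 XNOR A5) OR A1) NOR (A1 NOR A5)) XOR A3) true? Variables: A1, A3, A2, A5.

Satisfying assignments: (0,0,0,1), (0,1,0,0), (0,1,1,0), (0,1,1,1), (1,1,0,0), (1,1,0,1), (1,1,1,0), (1,1,1,1)
Count: 8 out of 16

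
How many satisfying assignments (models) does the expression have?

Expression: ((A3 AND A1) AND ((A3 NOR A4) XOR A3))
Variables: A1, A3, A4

Satisfying assignments: (1,1,0), (1,1,1)
Count: 2 out of 8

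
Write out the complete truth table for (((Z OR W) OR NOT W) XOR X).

W | X | Z | Output
------------------
0 | 0 | 0 | 1
0 | 0 | 1 | 1
0 | 1 | 0 | 0
0 | 1 | 1 | 0
1 | 0 | 0 | 1
1 | 0 | 1 | 1
1 | 1 | 0 | 0
1 | 1 | 1 | 0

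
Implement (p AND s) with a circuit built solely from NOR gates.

((p NOR p) NOR (s NOR s))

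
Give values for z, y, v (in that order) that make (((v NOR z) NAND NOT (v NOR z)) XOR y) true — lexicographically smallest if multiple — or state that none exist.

z=0, y=0, v=0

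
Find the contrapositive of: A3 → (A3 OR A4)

Contrapositive: NOT (A3 OR A4) → NOT A3
Note: A statement and its contrapositive are logically equivalent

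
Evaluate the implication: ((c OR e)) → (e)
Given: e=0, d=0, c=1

Antecedent ((c OR e)) = 1; consequent (e) = 0.
1 → 0 = 0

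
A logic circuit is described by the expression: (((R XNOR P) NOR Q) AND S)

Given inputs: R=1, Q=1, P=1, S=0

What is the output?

Substituting: (((1 XNOR 1) NOR 1) AND 0)
= 0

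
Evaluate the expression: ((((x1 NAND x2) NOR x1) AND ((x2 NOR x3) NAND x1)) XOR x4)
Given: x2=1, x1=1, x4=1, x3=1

Substituting: ((((1 NAND 1) NOR 1) AND ((1 NOR 1) NAND 1)) XOR 1)
= 1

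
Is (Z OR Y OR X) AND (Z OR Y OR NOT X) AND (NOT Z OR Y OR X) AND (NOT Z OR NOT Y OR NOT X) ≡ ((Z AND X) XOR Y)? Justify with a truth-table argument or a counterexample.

Yes, they are equivalent — the two output columns agree on all 8 assignments:
Z | Y | X | Expression 1 | Expression 2
---------------------------------------
0 | 0 | 0 | 0 | 0
0 | 0 | 1 | 0 | 0
0 | 1 | 0 | 1 | 1
0 | 1 | 1 | 1 | 1
1 | 0 | 0 | 0 | 0
1 | 0 | 1 | 1 | 1
1 | 1 | 0 | 1 | 1
1 | 1 | 1 | 0 | 0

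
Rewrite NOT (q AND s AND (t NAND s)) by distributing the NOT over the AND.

NOT q OR NOT s OR NOT (t NAND s)
De Morgan's: NOT(AND of terms) = OR of negations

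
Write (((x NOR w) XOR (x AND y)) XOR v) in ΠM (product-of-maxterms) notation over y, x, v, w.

ΠM(1, 2, 4, 5, 9, 10, 14, 15) = (y OR x OR v OR NOT w) AND (y OR x OR NOT v OR w) AND (y OR NOT x OR v OR w) AND (y OR NOT x OR v OR NOT w) AND (NOT y OR x OR v OR NOT w) AND (NOT y OR x OR NOT v OR w) AND (NOT y OR NOT x OR NOT v OR w) AND (NOT y OR NOT x OR NOT v OR NOT w)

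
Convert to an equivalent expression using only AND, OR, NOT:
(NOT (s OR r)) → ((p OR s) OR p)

(s OR r) OR ((p OR s) OR p)
(Implication elimination: A → B = NOT A OR B)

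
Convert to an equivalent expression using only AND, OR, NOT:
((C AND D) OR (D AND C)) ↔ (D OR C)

(((C AND D) OR (D AND C)) AND (D OR C)) OR (NOT ((C AND D) OR (D AND C)) AND NOT (D OR C))
(Biconditional = both true or both false)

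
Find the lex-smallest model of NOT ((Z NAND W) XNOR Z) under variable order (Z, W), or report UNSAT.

Z=0, W=0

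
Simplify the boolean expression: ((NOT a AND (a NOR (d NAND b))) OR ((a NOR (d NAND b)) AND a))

By distribution ((E AND v) OR (E AND NOT v) = E):
= (a NOR (d NAND b))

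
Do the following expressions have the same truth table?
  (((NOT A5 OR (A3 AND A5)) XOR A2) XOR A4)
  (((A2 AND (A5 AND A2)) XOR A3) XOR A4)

No. Counterexample: with A3=0, A2=0, A4=0, A5=0, Expression 1 = 1 but Expression 2 = 0.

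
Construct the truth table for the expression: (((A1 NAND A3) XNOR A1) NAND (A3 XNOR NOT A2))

A2 | A1 | A3 | Output
---------------------
0 | 0 | 0 | 1
0 | 0 | 1 | 1
0 | 1 | 0 | 1
0 | 1 | 1 | 1
1 | 0 | 0 | 1
1 | 0 | 1 | 1
1 | 1 | 0 | 0
1 | 1 | 1 | 1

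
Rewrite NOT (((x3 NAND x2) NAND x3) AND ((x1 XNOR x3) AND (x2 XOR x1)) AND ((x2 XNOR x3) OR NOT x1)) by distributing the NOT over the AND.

NOT ((x3 NAND x2) NAND x3) OR NOT ((x1 XNOR x3) AND (x2 XOR x1)) OR NOT ((x2 XNOR x3) OR NOT x1)
De Morgan's: NOT(AND of terms) = OR of negations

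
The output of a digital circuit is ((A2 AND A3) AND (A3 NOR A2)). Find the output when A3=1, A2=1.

Substituting: ((1 AND 1) AND (1 NOR 1))
= 0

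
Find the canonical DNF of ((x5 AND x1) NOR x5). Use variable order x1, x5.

(NOT x1 AND NOT x5) OR (x1 AND NOT x5)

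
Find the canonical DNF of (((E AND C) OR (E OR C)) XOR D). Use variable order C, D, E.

(NOT C AND NOT D AND E) OR (NOT C AND D AND NOT E) OR (C AND NOT D AND NOT E) OR (C AND NOT D AND E)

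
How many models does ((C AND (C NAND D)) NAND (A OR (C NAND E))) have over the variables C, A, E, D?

Satisfying assignments: (0,0,0,0), (0,0,0,1), (0,0,1,0), (0,0,1,1), (0,1,0,0), (0,1,0,1), (0,1,1,0), (0,1,1,1), (1,0,0,1), (1,0,1,0), (1,0,1,1), (1,1,0,1), (1,1,1,1)
Count: 13 out of 16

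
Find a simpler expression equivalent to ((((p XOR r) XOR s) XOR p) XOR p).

By XOR self-cancellation ((E XOR v) XOR v = E):
= ((p XOR r) XOR s)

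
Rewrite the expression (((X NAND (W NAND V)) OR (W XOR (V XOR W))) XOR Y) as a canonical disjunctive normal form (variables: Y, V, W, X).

(NOT Y AND NOT V AND NOT W AND NOT X) OR (NOT Y AND NOT V AND W AND NOT X) OR (NOT Y AND V AND NOT W AND NOT X) OR (NOT Y AND V AND NOT W AND X) OR (NOT Y AND V AND W AND NOT X) OR (NOT Y AND V AND W AND X) OR (Y AND NOT V AND NOT W AND X) OR (Y AND NOT V AND W AND X)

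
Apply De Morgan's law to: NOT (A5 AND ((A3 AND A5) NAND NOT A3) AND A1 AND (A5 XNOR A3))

NOT A5 OR NOT ((A3 AND A5) NAND NOT A3) OR NOT A1 OR NOT (A5 XNOR A3)
De Morgan's: NOT(AND of terms) = OR of negations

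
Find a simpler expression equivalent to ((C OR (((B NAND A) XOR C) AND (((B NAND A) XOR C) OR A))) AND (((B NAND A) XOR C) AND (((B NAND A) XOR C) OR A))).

By absorption (E AND (E OR v) = E) then absorption (E AND (E OR v) = E):
= ((B NAND A) XOR C)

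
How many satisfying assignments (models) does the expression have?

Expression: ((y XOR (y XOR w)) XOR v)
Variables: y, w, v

Satisfying assignments: (0,0,1), (0,1,0), (1,0,1), (1,1,0)
Count: 4 out of 8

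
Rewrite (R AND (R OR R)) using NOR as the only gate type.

((R NOR R) NOR (((R NOR R) NOR (R NOR R)) NOR ((R NOR R) NOR (R NOR R))))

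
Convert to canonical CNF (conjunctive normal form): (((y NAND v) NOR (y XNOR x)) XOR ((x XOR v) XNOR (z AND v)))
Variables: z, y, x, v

(z OR y OR x OR NOT v) AND (z OR y OR NOT x OR v) AND (z OR NOT y OR NOT x OR v) AND (NOT z OR y OR NOT x OR v) AND (NOT z OR y OR NOT x OR NOT v) AND (NOT z OR NOT y OR x OR NOT v) AND (NOT z OR NOT y OR NOT x OR v) AND (NOT z OR NOT y OR NOT x OR NOT v)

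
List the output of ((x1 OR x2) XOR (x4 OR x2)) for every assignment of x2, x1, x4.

x2 | x1 | x4 | Output
---------------------
0 | 0 | 0 | 0
0 | 0 | 1 | 1
0 | 1 | 0 | 1
0 | 1 | 1 | 0
1 | 0 | 0 | 0
1 | 0 | 1 | 0
1 | 1 | 0 | 0
1 | 1 | 1 | 0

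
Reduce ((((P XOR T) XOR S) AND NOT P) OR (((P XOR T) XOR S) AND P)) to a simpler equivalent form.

By distribution ((E AND v) OR (E AND NOT v) = E):
= ((P XOR T) XOR S)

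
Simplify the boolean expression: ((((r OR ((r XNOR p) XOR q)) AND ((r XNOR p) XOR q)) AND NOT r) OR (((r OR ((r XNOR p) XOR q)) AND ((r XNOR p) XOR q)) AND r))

By distribution ((E AND v) OR (E AND NOT v) = E) then absorption (E AND (E OR v) = E):
= ((r XNOR p) XOR q)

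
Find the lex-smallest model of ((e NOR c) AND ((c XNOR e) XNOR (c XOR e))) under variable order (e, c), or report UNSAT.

UNSATISFIABLE - no assignment makes this expression true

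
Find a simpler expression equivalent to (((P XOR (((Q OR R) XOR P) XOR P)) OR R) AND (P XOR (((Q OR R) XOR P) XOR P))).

By absorption (E AND (E OR v) = E) then XOR self-cancellation ((E XOR v) XOR v = E):
= ((Q OR R) XOR P)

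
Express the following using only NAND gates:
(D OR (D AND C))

((D NAND D) NAND (((D NAND C) NAND (D NAND C)) NAND ((D NAND C) NAND (D NAND C))))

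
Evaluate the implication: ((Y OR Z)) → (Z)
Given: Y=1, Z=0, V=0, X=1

Antecedent ((Y OR Z)) = 1; consequent (Z) = 0.
1 → 0 = 0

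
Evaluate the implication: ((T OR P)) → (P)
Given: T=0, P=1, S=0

Antecedent ((T OR P)) = 1; consequent (P) = 1.
1 → 1 = 1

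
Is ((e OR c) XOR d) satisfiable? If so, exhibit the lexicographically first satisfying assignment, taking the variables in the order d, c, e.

d=0, c=0, e=1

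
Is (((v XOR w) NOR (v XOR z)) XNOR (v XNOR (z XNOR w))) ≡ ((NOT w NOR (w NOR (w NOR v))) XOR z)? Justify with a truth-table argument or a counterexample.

No. Counterexample: with z=0, w=1, v=0, Expression 1 = 0 but Expression 2 = 1.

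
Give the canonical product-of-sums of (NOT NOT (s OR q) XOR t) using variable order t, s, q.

ΠM(0, 5, 6, 7) = (t OR s OR q) AND (NOT t OR s OR NOT q) AND (NOT t OR NOT s OR q) AND (NOT t OR NOT s OR NOT q)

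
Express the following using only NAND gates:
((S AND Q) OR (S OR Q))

((((S NAND Q) NAND (S NAND Q)) NAND ((S NAND Q) NAND (S NAND Q))) NAND (((S NAND S) NAND (Q NAND Q)) NAND ((S NAND S) NAND (Q NAND Q))))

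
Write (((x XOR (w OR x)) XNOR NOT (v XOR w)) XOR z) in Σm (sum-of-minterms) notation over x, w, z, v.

Σm(1, 2, 5, 6, 9, 10, 12, 15) = (NOT x AND NOT w AND NOT z AND v) OR (NOT x AND NOT w AND z AND NOT v) OR (NOT x AND w AND NOT z AND v) OR (NOT x AND w AND z AND NOT v) OR (x AND NOT w AND NOT z AND v) OR (x AND NOT w AND z AND NOT v) OR (x AND w AND NOT z AND NOT v) OR (x AND w AND z AND v)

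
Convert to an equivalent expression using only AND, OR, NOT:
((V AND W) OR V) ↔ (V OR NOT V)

(((V AND W) OR V) AND (V OR NOT V)) OR (NOT ((V AND W) OR V) AND NOT (V OR NOT V))
(Biconditional = both true or both false)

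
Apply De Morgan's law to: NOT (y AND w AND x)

NOT y OR NOT w OR NOT x
De Morgan's: NOT(AND of terms) = OR of negations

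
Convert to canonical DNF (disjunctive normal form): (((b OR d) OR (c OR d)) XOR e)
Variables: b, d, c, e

(NOT b AND NOT d AND NOT c AND e) OR (NOT b AND NOT d AND c AND NOT e) OR (NOT b AND d AND NOT c AND NOT e) OR (NOT b AND d AND c AND NOT e) OR (b AND NOT d AND NOT c AND NOT e) OR (b AND NOT d AND c AND NOT e) OR (b AND d AND NOT c AND NOT e) OR (b AND d AND c AND NOT e)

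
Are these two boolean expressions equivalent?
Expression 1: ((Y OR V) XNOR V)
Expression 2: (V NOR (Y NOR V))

No. Counterexample: with Y=0, V=0, Expression 1 = 1 but Expression 2 = 0.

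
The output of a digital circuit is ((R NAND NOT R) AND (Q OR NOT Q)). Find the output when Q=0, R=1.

Substituting: ((1 NAND NOT 1) AND (0 OR NOT 0))
= 1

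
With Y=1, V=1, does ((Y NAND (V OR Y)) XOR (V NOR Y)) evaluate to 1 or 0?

Substituting: ((1 NAND (1 OR 1)) XOR (1 NOR 1))
= 0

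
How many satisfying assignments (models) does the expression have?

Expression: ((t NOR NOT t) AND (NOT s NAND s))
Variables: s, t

No assignment satisfies the expression.
Count: 0 out of 4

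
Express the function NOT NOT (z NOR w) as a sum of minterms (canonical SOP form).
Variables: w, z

Σm(0) = (NOT w AND NOT z)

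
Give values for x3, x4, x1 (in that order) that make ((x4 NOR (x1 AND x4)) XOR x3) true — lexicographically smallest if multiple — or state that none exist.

x3=0, x4=0, x1=0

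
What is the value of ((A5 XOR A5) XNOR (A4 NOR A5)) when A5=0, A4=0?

Substituting: ((0 XOR 0) XNOR (0 NOR 0))
= 0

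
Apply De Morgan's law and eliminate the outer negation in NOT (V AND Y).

NOT V OR NOT Y
De Morgan's: NOT(AND of terms) = OR of negations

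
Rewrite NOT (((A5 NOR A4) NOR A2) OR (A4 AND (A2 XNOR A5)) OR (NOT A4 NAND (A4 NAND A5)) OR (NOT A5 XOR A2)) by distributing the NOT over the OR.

NOT ((A5 NOR A4) NOR A2) AND NOT (A4 AND (A2 XNOR A5)) AND NOT (NOT A4 NAND (A4 NAND A5)) AND NOT (NOT A5 XOR A2)
De Morgan's: NOT(OR of terms) = AND of negations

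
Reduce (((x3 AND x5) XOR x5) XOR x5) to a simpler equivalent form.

By XOR self-cancellation ((E XOR v) XOR v = E):
= (x3 AND x5)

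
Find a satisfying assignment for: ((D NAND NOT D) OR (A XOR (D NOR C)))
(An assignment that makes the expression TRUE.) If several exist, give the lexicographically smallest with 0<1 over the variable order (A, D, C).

A=0, D=0, C=0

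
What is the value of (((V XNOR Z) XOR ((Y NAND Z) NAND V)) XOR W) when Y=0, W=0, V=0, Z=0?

Substituting: (((0 XNOR 0) XOR ((0 NAND 0) NAND 0)) XOR 0)
= 0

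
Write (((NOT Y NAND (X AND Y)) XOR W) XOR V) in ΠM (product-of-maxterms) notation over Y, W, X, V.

ΠM(1, 3, 4, 6, 9, 11, 12, 14) = (Y OR W OR X OR NOT V) AND (Y OR W OR NOT X OR NOT V) AND (Y OR NOT W OR X OR V) AND (Y OR NOT W OR NOT X OR V) AND (NOT Y OR W OR X OR NOT V) AND (NOT Y OR W OR NOT X OR NOT V) AND (NOT Y OR NOT W OR X OR V) AND (NOT Y OR NOT W OR NOT X OR V)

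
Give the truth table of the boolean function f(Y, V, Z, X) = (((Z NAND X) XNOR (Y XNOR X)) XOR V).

Y | V | Z | X | Output
----------------------
0 | 0 | 0 | 0 | 1
0 | 0 | 0 | 1 | 0
0 | 0 | 1 | 0 | 1
0 | 0 | 1 | 1 | 1
0 | 1 | 0 | 0 | 0
0 | 1 | 0 | 1 | 1
0 | 1 | 1 | 0 | 0
0 | 1 | 1 | 1 | 0
1 | 0 | 0 | 0 | 0
1 | 0 | 0 | 1 | 1
1 | 0 | 1 | 0 | 0
1 | 0 | 1 | 1 | 0
1 | 1 | 0 | 0 | 1
1 | 1 | 0 | 1 | 0
1 | 1 | 1 | 0 | 1
1 | 1 | 1 | 1 | 1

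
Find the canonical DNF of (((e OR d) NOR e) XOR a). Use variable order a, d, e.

(NOT a AND NOT d AND NOT e) OR (a AND NOT d AND e) OR (a AND d AND NOT e) OR (a AND d AND e)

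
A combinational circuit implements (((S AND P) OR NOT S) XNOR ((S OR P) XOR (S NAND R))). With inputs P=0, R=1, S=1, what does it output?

Substituting: (((1 AND 0) OR NOT 1) XNOR ((1 OR 0) XOR (1 NAND 1)))
= 0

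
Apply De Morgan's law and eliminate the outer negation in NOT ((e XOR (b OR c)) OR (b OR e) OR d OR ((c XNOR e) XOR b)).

NOT (e XOR (b OR c)) AND NOT (b OR e) AND NOT d AND NOT ((c XNOR e) XOR b)
De Morgan's: NOT(OR of terms) = AND of negations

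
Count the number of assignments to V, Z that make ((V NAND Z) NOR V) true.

No assignment satisfies the expression.
Count: 0 out of 4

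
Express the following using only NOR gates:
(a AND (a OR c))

((a NOR a) NOR (((a NOR c) NOR (a NOR c)) NOR ((a NOR c) NOR (a NOR c))))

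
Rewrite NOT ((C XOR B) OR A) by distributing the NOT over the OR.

NOT (C XOR B) AND NOT A
De Morgan's: NOT(OR of terms) = AND of negations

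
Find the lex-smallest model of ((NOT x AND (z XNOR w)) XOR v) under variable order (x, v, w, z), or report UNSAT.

x=0, v=0, w=0, z=0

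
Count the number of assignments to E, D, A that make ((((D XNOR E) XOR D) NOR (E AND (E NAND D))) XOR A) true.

Satisfying assignments: (0,0,1), (0,1,1), (1,0,1), (1,1,0)
Count: 4 out of 8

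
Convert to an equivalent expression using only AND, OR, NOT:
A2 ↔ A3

(A2 AND A3) OR (NOT A2 AND NOT A3)
(Biconditional = both true or both false)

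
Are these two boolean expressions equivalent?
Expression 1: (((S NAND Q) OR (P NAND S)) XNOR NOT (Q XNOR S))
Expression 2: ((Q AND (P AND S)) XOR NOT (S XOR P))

No. Counterexample: with P=0, Q=0, S=0, Expression 1 = 0 but Expression 2 = 1.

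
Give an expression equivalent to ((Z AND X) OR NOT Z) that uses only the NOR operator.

((((Z NOR Z) NOR (X NOR X)) NOR (Z NOR Z)) NOR (((Z NOR Z) NOR (X NOR X)) NOR (Z NOR Z)))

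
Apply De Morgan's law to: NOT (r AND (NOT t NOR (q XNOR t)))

NOT r OR NOT (NOT t NOR (q XNOR t))
De Morgan's: NOT(AND of terms) = OR of negations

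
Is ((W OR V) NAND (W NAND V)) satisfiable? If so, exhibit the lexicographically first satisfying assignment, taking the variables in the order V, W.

V=0, W=0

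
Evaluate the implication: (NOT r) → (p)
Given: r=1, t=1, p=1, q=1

Antecedent (NOT r) = 0; consequent (p) = 1.
0 → 1 = 1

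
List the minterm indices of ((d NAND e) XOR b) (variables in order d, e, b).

Σm(0, 2, 4, 7) = (NOT d AND NOT e AND NOT b) OR (NOT d AND e AND NOT b) OR (d AND NOT e AND NOT b) OR (d AND e AND b)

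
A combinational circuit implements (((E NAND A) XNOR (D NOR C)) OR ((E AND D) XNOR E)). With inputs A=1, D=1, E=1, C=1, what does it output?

Substituting: (((1 NAND 1) XNOR (1 NOR 1)) OR ((1 AND 1) XNOR 1))
= 1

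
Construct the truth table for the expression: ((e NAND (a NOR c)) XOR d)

c | e | a | d | Output
----------------------
0 | 0 | 0 | 0 | 1
0 | 0 | 0 | 1 | 0
0 | 0 | 1 | 0 | 1
0 | 0 | 1 | 1 | 0
0 | 1 | 0 | 0 | 0
0 | 1 | 0 | 1 | 1
0 | 1 | 1 | 0 | 1
0 | 1 | 1 | 1 | 0
1 | 0 | 0 | 0 | 1
1 | 0 | 0 | 1 | 0
1 | 0 | 1 | 0 | 1
1 | 0 | 1 | 1 | 0
1 | 1 | 0 | 0 | 1
1 | 1 | 0 | 1 | 0
1 | 1 | 1 | 0 | 1
1 | 1 | 1 | 1 | 0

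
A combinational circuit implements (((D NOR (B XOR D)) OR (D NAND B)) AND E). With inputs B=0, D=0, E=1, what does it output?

Substituting: (((0 NOR (0 XOR 0)) OR (0 NAND 0)) AND 1)
= 1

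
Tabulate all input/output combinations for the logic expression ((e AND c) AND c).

e | c | Output
--------------
0 | 0 | 0
0 | 1 | 0
1 | 0 | 0
1 | 1 | 1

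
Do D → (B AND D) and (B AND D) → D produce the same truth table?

No, Converse is not equivalent to original (counterexample: B=0, D=1)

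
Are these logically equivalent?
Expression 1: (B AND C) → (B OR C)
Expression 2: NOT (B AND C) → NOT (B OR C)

No, Inverse is not equivalent to original (counterexample: C=0, A=0, B=1)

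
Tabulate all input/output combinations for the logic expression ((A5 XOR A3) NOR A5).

A5 | A3 | Output
----------------
0 | 0 | 1
0 | 1 | 0
1 | 0 | 0
1 | 1 | 0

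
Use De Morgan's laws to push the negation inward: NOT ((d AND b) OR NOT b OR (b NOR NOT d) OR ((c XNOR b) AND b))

NOT (d AND b) AND b AND NOT (b NOR NOT d) AND NOT ((c XNOR b) AND b)
De Morgan's: NOT(OR of terms) = AND of negations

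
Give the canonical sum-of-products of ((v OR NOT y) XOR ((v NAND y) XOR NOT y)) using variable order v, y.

Σm(0, 1, 2, 3) = (NOT v AND NOT y) OR (NOT v AND y) OR (v AND NOT y) OR (v AND y)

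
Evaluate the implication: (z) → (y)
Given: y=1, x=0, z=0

Antecedent (z) = 0; consequent (y) = 1.
0 → 1 = 1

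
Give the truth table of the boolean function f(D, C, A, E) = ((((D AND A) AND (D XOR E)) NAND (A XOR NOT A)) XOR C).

D | C | A | E | Output
----------------------
0 | 0 | 0 | 0 | 1
0 | 0 | 0 | 1 | 1
0 | 0 | 1 | 0 | 1
0 | 0 | 1 | 1 | 1
0 | 1 | 0 | 0 | 0
0 | 1 | 0 | 1 | 0
0 | 1 | 1 | 0 | 0
0 | 1 | 1 | 1 | 0
1 | 0 | 0 | 0 | 1
1 | 0 | 0 | 1 | 1
1 | 0 | 1 | 0 | 0
1 | 0 | 1 | 1 | 1
1 | 1 | 0 | 0 | 0
1 | 1 | 0 | 1 | 0
1 | 1 | 1 | 0 | 1
1 | 1 | 1 | 1 | 0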